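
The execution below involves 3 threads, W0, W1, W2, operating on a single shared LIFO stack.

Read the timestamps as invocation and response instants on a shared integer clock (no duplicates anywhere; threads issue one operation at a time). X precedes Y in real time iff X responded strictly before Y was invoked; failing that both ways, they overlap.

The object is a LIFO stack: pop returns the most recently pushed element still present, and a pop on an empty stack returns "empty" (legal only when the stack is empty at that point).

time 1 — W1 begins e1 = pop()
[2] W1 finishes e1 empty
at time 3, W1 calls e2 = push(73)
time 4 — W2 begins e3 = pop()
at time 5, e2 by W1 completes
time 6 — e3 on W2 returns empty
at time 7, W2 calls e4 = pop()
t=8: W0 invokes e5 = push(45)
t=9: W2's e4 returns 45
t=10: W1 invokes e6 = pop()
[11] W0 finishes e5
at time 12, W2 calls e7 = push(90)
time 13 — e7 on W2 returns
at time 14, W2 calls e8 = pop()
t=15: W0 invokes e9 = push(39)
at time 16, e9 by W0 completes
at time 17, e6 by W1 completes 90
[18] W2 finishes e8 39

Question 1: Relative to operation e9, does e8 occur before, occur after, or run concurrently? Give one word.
concurrent

e8 spans [14,18], e9 spans [15,16]
the intervals overlap in both directions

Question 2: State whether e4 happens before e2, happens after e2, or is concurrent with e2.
after

e4 spans [7,9], e2 spans [3,5]
resp(e2)=5 < inv(e4)=7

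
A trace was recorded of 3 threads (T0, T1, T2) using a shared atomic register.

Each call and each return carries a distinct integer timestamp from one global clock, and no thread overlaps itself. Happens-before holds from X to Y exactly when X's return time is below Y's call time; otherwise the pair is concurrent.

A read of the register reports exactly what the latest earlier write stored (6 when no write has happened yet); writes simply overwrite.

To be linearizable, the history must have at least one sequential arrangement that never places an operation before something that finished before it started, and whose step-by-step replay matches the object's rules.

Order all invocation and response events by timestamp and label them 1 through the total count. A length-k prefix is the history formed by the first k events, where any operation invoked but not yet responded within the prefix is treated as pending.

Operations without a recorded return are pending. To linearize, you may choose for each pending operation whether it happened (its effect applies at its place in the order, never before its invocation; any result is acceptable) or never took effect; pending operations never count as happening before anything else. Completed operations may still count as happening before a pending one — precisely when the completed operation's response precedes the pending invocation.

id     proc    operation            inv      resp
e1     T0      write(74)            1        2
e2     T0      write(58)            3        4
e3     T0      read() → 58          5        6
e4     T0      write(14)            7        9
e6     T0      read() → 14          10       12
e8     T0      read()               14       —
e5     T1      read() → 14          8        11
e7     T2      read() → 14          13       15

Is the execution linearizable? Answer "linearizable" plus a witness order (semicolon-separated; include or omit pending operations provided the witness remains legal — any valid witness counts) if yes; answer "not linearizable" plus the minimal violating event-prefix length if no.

step 1: e1 write(74) — value 74
step 2: e2 write(58) — value 58
step 3: e3 read() → 58 — value 58
step 4: e4 write(14) — value 14
step 5: e5 read() → 14 — value 14
step 6: e6 read() → 14 — value 14
step 7: e7 read() → 14 — value 14

linearizable — witness: e1; e2; e3; e4; e5; e6; e7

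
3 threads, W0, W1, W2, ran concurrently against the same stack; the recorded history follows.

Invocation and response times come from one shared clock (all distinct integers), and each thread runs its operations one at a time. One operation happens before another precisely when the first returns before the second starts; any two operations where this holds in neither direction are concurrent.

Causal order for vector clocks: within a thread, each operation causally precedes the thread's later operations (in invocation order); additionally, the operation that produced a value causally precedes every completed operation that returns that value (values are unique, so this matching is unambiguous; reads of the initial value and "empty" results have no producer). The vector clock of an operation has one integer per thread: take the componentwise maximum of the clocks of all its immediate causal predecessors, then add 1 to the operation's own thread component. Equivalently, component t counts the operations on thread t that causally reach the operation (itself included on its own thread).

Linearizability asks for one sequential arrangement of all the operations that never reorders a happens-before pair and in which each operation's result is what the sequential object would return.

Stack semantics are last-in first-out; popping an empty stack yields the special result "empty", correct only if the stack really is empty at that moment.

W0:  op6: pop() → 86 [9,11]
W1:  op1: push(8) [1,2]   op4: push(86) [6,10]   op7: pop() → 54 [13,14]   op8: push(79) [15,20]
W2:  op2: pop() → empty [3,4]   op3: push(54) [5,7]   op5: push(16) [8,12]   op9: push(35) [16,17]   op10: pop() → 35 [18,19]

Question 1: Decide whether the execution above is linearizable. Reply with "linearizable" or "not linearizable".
not linearizable

cut after 3 events: linearizable; cut after 4 events (op2 responds, time 4): not linearizable
the completed operations (2 total) allow one real-time order; the stack replay rejects it
one such order, op1, op2, breaks at step 2 where op2 pop() → empty is illegal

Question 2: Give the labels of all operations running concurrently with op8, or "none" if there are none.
op10, op9

overlap test against op8 [15,20]: concurrent iff the interval meets 15..20
op1 [1,2]: before
op2 [3,4]: before
op3 [5,7]: before
op4 [6,10]: before
op5 [8,12]: before
op6 [9,11]: before
op7 [13,14]: before
op9 [16,17]: concurrent
op10 [18,19]: concurrent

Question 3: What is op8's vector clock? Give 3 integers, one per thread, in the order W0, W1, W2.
(0, 4, 2)

no predecessors for op2 (invoked 3): W2 increments from zero → (0, 0, 1)
no predecessors for op1 (invoked 1): W1 increments from zero → (0, 1, 0)
invoked at 5, op3 merges VC(op2)=(0, 0, 1) and bumps W2's slot → (0, 0, 2)
invoked at 6, op4 merges VC(op1)=(0, 1, 0) and bumps W1's slot → (0, 2, 0)
invoked at 8, op5 merges VC(op3)=(0, 0, 2) and bumps W2's slot → (0, 0, 3)
invoked at 9, op6 merges VC(op4)=(0, 2, 0) and bumps W0's slot → (1, 2, 0)
invoked at 16, op9 merges VC(op5)=(0, 0, 3) and bumps W2's slot → (0, 0, 4)
invoked at 18, op10 merges VC(op9)=(0, 0, 4) and bumps W2's slot → (0, 0, 5)
invoked at 13, op7 merges VC(op3)=(0, 0, 2), VC(op4)=(0, 2, 0) and bumps W1's slot → (0, 3, 2)
invoked at 15, op8 merges VC(op7)=(0, 3, 2) and bumps W1's slot → (0, 4, 2)
target: VC(op8) = (0, 4, 2)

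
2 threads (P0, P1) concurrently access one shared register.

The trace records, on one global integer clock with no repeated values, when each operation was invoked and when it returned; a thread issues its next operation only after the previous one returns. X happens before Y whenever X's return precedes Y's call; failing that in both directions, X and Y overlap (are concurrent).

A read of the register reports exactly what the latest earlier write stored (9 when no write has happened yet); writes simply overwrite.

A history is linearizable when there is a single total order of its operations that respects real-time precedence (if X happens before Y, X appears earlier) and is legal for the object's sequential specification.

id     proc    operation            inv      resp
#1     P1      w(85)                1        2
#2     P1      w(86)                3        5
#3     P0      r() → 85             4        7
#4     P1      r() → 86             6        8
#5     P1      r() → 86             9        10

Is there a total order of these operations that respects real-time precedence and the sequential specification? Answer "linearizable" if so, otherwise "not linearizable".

linearizable

witness order: #1, #3, #2, #4, #5
step 1: #1 w(85) — value 85
step 2: #3 r() → 85 — value 85
step 3: #2 w(86) — value 86
step 4: #4 r() → 86 — value 86
step 5: #5 r() → 86 — value 86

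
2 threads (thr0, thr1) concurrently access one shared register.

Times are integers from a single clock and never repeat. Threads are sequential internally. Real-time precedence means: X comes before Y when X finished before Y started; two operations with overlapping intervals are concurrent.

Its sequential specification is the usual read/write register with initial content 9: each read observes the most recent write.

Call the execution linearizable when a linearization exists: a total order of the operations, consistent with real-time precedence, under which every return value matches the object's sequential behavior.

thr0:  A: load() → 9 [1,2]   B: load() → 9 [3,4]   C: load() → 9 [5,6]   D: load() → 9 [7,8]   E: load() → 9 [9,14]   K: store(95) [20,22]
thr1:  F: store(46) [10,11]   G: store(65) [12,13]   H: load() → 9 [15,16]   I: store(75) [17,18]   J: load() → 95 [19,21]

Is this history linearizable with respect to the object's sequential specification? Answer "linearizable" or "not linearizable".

already the first 16 events (up to H's response at time 16) admit no linearization; the first 15 still do
8 completed operations, 3 real-time-consistent orders — every register replay fails
e.g. A, B, C, D, E, F, G, H: illegal at step 8, since H load() → 9 cannot apply there
e.g. A, B, C, D, F, E, G, H: illegal at step 6, since E load() → 9 cannot apply there

not linearizable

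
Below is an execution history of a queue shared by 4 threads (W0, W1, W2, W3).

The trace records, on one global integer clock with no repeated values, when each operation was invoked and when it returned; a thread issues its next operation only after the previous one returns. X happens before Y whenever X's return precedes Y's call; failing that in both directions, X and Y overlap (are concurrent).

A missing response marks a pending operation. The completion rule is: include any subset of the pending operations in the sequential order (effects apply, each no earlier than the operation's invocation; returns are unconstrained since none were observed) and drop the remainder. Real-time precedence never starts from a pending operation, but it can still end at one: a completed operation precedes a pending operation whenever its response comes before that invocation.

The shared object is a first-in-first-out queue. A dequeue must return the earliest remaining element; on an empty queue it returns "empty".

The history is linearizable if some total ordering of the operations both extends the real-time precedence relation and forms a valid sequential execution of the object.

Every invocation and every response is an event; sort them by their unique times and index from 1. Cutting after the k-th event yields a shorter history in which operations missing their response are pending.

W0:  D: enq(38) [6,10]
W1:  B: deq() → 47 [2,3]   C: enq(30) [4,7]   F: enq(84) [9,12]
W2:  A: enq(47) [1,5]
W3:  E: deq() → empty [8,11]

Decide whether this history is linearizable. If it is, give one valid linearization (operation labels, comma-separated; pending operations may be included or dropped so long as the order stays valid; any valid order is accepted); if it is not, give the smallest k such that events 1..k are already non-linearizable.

cut after 10 events: linearizable; cut after 11 events (E responds, time 11): not linearizable
the 5 completed operations admit 8 real-time orders; each fails the queue replay
every completion of the 1 pending operation (F) was checked; none linearizes
for example A, B, C, D, E (pending dropped) fails at step 5: E deq() → empty is not legal there
for example A, B, C, E, D (pending dropped) fails at step 4: E deq() → empty is not legal there

not linearizable — minimal violating prefix: 11 events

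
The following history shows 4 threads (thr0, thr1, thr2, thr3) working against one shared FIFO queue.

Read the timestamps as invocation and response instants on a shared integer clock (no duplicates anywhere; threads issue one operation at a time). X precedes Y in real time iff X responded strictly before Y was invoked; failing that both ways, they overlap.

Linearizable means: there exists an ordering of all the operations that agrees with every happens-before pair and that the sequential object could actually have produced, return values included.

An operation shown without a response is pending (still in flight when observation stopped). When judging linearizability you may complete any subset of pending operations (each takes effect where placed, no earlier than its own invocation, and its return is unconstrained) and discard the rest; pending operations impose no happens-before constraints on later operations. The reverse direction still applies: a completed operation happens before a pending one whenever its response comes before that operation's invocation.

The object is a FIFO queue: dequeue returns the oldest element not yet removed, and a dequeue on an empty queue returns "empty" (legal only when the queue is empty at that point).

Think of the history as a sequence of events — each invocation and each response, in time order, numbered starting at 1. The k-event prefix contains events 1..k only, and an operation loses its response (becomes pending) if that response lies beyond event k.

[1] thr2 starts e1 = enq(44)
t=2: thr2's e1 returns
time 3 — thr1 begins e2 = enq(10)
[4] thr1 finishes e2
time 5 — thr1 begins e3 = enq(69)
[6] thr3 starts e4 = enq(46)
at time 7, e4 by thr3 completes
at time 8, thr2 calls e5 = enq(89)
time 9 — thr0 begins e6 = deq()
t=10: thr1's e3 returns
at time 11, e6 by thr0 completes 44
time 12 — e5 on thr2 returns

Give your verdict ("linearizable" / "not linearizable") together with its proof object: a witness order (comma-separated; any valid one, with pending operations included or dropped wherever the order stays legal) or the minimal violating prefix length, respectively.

step 1: e1 enq(44) — queue <44>
step 2: e2 enq(10) — queue <44,10>
step 3: e3 enq(69) — queue <44,10,69>
step 4: e4 enq(46) — queue <44,10,69,46>
step 5: e5 enq(89) — queue <44,10,69,46,89>
step 6: e6 deq() → 44 — queue <10,69,46,89>

linearizable — witness: e1, e2, e3, e4, e5, e6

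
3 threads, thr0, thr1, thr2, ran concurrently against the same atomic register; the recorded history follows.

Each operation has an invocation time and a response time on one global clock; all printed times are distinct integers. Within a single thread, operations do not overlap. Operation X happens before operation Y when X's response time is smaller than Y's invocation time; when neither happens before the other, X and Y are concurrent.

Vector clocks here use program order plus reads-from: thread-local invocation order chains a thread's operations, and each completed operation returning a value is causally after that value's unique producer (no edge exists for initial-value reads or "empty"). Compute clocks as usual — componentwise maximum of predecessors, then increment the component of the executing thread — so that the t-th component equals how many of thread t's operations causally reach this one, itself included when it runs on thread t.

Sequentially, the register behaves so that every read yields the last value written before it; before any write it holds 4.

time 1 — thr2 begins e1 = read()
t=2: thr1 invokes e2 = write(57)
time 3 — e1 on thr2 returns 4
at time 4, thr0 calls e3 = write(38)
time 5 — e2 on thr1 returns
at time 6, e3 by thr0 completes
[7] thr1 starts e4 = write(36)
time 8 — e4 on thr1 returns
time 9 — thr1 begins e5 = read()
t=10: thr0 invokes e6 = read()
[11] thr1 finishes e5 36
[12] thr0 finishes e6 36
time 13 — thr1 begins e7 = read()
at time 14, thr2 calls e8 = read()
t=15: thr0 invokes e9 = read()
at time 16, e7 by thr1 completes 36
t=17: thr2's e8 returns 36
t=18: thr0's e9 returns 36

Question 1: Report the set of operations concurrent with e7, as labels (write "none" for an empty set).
e7 runs from 13 to 16; window-overlapping ops are concurrent
e1 [1,3]: before
e2 [2,5]: before
e3 [4,6]: before
e4 [7,8]: before
e5 [9,11]: before
e6 [10,12]: before
e8 [14,17]: concurrent
e9 [15,18]: concurrent

e8, e9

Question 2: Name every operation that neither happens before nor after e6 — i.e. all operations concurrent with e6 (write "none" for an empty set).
e6 spans [10,12]: anything still running between times 10 and 12 counts as concurrent
e1 [1,3]: before
e2 [2,5]: before
e3 [4,6]: before
e4 [7,8]: before
e5 [9,11]: concurrent
e7 [13,16]: after
e8 [14,17]: after
e9 [15,18]: after

e5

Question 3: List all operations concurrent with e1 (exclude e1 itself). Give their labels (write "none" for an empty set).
concurrent with e1 ([1,3]): every op whose interval crosses 1..3
e2 [2,5]: concurrent
e3 [4,6]: after
e4 [7,8]: after
e5 [9,11]: after
e6 [10,12]: after
e7 [13,16]: after
e8 [14,17]: after
e9 [15,18]: after

e2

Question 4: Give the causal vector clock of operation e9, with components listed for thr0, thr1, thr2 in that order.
invoked at 1, e1 has no predecessors; its own thr2 bump gives (0, 0, 1)
invoked at 2, e2 has no predecessors; its own thr1 bump gives (0, 1, 0)
invoked at 4, e3 has no predecessors; its own thr0 bump gives (1, 0, 0)
merge at e4 (invoked 7): VC(e2)=(0, 1, 0), own-thread bump on thr1 → (0, 2, 0)
merge at e5 (invoked 9): VC(e4)=(0, 2, 0), own-thread bump on thr1 → (0, 3, 0)
merge at e8 (invoked 14): VC(e1)=(0, 0, 1), VC(e4)=(0, 2, 0), own-thread bump on thr2 → (0, 2, 2)
merge at e7 (invoked 13): VC(e4)=(0, 2, 0), VC(e5)=(0, 3, 0), own-thread bump on thr1 → (0, 4, 0)
merge at e6 (invoked 10): VC(e3)=(1, 0, 0), VC(e4)=(0, 2, 0), own-thread bump on thr0 → (2, 2, 0)
merge at e9 (invoked 15): VC(e4)=(0, 2, 0), VC(e6)=(2, 2, 0), own-thread bump on thr0 → (3, 2, 0)
target: VC(e9) = (3, 2, 0)

(3, 2, 0)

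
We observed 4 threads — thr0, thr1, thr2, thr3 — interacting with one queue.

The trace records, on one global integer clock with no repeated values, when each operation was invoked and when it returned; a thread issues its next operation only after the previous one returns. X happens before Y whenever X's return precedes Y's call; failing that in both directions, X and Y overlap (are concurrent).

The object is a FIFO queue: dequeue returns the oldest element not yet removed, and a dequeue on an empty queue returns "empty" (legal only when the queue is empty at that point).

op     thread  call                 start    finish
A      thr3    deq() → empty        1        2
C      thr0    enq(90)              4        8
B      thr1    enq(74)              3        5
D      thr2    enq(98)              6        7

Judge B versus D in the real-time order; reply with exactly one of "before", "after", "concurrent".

B spans [3,5], D spans [6,7]
resp(B)=5 < inv(D)=6

before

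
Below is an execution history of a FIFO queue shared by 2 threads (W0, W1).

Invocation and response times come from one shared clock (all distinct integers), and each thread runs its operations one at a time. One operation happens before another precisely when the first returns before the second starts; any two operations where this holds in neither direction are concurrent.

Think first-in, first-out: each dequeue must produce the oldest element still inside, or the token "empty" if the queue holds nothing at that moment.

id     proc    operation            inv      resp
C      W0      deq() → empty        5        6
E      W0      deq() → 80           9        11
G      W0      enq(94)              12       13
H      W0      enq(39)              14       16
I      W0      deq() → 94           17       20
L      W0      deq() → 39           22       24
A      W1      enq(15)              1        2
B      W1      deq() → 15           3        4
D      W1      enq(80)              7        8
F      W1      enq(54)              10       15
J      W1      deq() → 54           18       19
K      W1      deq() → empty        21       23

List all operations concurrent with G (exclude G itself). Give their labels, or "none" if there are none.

F

overlap test against G [12,13]: concurrent iff the interval meets 12..13
A [1,2]: before
B [3,4]: before
C [5,6]: before
D [7,8]: before
E [9,11]: before
F [10,15]: concurrent
H [14,16]: after
I [17,20]: after
J [18,19]: after
K [21,23]: after
L [22,24]: after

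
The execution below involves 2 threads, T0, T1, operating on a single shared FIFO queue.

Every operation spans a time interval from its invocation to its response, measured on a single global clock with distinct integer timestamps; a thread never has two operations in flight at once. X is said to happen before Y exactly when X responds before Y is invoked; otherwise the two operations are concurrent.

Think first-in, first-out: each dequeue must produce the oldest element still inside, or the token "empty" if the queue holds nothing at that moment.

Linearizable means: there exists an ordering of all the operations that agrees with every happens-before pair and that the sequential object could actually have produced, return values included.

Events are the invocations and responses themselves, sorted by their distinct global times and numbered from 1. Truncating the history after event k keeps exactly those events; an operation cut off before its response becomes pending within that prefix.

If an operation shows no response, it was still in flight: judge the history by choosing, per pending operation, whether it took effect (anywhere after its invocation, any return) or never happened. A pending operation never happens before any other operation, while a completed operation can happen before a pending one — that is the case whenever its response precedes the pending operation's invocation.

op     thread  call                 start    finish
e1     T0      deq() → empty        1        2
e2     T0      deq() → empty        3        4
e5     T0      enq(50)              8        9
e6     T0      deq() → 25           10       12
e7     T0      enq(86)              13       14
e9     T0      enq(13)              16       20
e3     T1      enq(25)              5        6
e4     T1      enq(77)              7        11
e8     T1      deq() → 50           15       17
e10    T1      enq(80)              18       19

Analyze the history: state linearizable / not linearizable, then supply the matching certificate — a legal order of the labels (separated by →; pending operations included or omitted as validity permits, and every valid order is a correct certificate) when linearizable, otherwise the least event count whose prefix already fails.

after step 1 (e1 deq() → empty): queue <>
after step 2 (e2 deq() → empty): queue <>
after step 3 (e3 enq(25)): queue <25>
after step 4 (e5 enq(50)): queue <25,50>
after step 5 (e4 enq(77)): queue <25,50,77>
after step 6 (e6 deq() → 25): queue <50,77>
after step 7 (e7 enq(86)): queue <50,77,86>
after step 8 (e8 deq() → 50): queue <77,86>
after step 9 (e9 enq(13)): queue <77,86,13>
after step 10 (e10 enq(80)): queue <77,86,13,80>

linearizable — witness: e1 → e2 → e3 → e5 → e4 → e6 → e7 → e8 → e9 → e10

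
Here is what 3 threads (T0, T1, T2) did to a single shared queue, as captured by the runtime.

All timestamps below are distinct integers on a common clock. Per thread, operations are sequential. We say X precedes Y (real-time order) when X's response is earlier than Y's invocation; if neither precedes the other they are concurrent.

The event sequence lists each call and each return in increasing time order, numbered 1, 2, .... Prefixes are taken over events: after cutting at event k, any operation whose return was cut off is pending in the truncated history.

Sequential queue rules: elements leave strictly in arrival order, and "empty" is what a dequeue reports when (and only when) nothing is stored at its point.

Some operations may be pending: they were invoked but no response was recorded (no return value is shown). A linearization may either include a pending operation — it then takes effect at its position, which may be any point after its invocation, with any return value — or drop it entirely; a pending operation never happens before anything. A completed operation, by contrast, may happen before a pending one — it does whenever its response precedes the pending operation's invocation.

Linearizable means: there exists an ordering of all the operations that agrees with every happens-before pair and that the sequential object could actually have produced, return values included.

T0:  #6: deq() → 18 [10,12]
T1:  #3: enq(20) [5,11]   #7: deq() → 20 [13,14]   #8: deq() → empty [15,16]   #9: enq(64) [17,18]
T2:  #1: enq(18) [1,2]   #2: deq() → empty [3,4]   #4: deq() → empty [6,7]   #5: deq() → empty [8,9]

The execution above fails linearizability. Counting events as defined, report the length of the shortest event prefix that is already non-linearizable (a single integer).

events 1..3 are linearizable; a witness order is #1:
after step 1 (#1 enq(18)): queue <18>
with event 4 included (#2 responding at time 4), all real-time-consistent orders fail
e.g. #1, #2: illegal at step 2, since #2 deq() → empty cannot apply there

4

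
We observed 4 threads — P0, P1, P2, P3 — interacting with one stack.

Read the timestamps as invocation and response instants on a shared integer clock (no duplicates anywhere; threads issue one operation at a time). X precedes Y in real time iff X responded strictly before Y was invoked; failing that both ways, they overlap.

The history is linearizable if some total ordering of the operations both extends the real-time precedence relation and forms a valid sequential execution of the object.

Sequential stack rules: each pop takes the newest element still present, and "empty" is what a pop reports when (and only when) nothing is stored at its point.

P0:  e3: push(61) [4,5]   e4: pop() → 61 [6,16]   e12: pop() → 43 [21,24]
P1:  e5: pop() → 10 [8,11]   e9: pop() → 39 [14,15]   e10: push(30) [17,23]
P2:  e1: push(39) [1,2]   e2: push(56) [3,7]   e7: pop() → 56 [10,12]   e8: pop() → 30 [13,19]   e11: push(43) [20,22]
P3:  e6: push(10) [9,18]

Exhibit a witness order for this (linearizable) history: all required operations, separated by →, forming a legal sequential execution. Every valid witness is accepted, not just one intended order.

e1 → e2 → e3 → e4 → e6 → e5 → e7 → e9 → e10 → e8 → e11 → e12

after step 1 (e1 push(39)): stack <39>
after step 2 (e2 push(56)): stack <39,56>
after step 3 (e3 push(61)): stack <39,56,61>
after step 4 (e4 pop() → 61): stack <39,56>
after step 5 (e6 push(10)): stack <39,56,10>
after step 6 (e5 pop() → 10): stack <39,56>
after step 7 (e7 pop() → 56): stack <39>
after step 8 (e9 pop() → 39): stack <>
after step 9 (e10 push(30)): stack <30>
after step 10 (e8 pop() → 30): stack <>
after step 11 (e11 push(43)): stack <43>
after step 12 (e12 pop() → 43): stack <>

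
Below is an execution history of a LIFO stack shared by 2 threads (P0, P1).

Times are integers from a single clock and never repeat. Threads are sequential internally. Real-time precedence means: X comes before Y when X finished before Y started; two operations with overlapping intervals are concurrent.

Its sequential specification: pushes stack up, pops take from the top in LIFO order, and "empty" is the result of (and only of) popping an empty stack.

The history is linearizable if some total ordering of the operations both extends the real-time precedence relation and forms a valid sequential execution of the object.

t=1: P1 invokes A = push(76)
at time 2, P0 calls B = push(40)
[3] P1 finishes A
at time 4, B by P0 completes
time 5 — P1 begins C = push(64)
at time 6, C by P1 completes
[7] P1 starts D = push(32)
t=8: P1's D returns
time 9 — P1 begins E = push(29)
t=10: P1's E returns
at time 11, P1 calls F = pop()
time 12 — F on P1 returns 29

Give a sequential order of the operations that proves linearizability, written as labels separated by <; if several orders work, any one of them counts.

1. A push(76), leaving stack <76>
2. B push(40), leaving stack <76,40>
3. C push(64), leaving stack <76,40,64>
4. D push(32), leaving stack <76,40,64,32>
5. E push(29), leaving stack <76,40,64,32,29>
6. F pop() → 29, leaving stack <76,40,64,32>

A < B < C < D < E < F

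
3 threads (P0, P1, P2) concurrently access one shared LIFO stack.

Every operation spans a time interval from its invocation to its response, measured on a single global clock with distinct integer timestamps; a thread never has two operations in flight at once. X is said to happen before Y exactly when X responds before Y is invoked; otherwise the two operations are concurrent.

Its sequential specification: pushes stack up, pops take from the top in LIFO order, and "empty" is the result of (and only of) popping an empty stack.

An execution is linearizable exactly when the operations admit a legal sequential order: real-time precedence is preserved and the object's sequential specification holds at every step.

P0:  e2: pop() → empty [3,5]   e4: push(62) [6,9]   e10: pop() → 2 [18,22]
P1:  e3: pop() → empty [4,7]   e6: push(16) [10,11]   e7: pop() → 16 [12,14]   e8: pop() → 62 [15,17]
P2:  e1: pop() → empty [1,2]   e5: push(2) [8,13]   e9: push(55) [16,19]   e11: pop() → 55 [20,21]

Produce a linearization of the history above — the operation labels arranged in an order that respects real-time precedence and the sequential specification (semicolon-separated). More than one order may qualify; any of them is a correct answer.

e1; e2; e3; e5; e4; e6; e7; e8; e9; e11; e10

after step 1 (e1 pop() → empty): stack <>
after step 2 (e2 pop() → empty): stack <>
after step 3 (e3 pop() → empty): stack <>
after step 4 (e5 push(2)): stack <2>
after step 5 (e4 push(62)): stack <2,62>
after step 6 (e6 push(16)): stack <2,62,16>
after step 7 (e7 pop() → 16): stack <2,62>
after step 8 (e8 pop() → 62): stack <2>
after step 9 (e9 push(55)): stack <2,55>
after step 10 (e11 pop() → 55): stack <2>
after step 11 (e10 pop() → 2): stack <>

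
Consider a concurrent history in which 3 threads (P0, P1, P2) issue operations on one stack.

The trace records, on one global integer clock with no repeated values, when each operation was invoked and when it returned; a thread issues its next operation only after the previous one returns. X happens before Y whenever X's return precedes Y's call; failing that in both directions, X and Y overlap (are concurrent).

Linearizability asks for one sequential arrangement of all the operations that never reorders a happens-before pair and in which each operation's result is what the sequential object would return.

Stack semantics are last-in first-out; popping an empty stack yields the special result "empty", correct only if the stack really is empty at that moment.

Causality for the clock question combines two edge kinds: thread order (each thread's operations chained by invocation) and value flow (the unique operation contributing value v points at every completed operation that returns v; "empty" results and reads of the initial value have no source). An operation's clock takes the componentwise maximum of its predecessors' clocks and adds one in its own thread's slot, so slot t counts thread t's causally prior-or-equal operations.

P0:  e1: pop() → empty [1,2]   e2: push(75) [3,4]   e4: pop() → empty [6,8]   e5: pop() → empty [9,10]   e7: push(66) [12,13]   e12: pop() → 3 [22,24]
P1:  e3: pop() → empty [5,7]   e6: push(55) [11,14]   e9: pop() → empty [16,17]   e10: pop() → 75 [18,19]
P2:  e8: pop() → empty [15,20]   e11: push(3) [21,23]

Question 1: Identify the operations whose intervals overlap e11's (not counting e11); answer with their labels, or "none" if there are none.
e11 spans [21,23]; an op avoiding the whole window 21..23 is ordered, any other is concurrent
e1 [1,2]: before
e2 [3,4]: before
e3 [5,7]: before
e4 [6,8]: before
e5 [9,10]: before
e6 [11,14]: before
e7 [12,13]: before
e8 [15,20]: before
e9 [16,17]: before
e10 [18,19]: before
e12 [22,24]: concurrent

e12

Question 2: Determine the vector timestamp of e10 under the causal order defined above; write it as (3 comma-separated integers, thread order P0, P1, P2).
invoked at 15, e8 has no predecessors; its own P2 bump gives (0, 0, 1)
invoked at 5, e3 has no predecessors; its own P1 bump gives (0, 1, 0)
invoked at 1, e1 has no predecessors; its own P0 bump gives (1, 0, 0)
VC(e11, invoked at 21): max of VC(e8)=(0, 0, 1), then +1 on thread P2 → (0, 0, 2)
VC(e6, invoked at 11): max of VC(e3)=(0, 1, 0), then +1 on thread P1 → (0, 2, 0)
VC(e2, invoked at 3): max of VC(e1)=(1, 0, 0), then +1 on thread P0 → (2, 0, 0)
VC(e9, invoked at 16): max of VC(e6)=(0, 2, 0), then +1 on thread P1 → (0, 3, 0)
VC(e4, invoked at 6): max of VC(e2)=(2, 0, 0), then +1 on thread P0 → (3, 0, 0)
VC(e5, invoked at 9): max of VC(e4)=(3, 0, 0), then +1 on thread P0 → (4, 0, 0)
VC(e7, invoked at 12): max of VC(e5)=(4, 0, 0), then +1 on thread P0 → (5, 0, 0)
VC(e10, invoked at 18): max of VC(e2)=(2, 0, 0), VC(e9)=(0, 3, 0), then +1 on thread P1 → (2, 4, 0)
VC(e12, invoked at 22): max of VC(e7)=(5, 0, 0), VC(e11)=(0, 0, 2), then +1 on thread P0 → (6, 0, 2)
target: VC(e10) = (2, 4, 0)

(2, 4, 0)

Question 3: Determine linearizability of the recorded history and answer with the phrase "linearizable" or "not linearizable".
cut after 7 events: linearizable; cut after 8 events (e4 responds, time 8): not linearizable
2 orders of the 4 completed stack ops respect real time; none is legal
sample order e1, e2, e3, e4 stalls at step 3 — e3 pop() → empty has no legal effect
sample order e1, e2, e4, e3 stalls at step 3 — e4 pop() → empty has no legal effect

not linearizable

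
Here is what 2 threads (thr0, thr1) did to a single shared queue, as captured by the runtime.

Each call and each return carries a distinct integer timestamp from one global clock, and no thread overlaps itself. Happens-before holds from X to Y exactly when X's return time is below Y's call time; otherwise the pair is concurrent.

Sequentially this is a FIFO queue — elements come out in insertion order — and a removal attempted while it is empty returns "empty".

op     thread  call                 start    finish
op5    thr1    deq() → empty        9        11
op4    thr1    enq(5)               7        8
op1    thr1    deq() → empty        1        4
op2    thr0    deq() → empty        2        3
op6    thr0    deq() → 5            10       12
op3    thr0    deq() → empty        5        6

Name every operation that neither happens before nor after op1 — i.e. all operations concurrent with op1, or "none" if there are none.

op1 spans [1,4]; an op avoiding the whole window 1..4 is ordered, any other is concurrent
op2 [2,3]: concurrent
op3 [5,6]: after
op4 [7,8]: after
op5 [9,11]: after
op6 [10,12]: after

op2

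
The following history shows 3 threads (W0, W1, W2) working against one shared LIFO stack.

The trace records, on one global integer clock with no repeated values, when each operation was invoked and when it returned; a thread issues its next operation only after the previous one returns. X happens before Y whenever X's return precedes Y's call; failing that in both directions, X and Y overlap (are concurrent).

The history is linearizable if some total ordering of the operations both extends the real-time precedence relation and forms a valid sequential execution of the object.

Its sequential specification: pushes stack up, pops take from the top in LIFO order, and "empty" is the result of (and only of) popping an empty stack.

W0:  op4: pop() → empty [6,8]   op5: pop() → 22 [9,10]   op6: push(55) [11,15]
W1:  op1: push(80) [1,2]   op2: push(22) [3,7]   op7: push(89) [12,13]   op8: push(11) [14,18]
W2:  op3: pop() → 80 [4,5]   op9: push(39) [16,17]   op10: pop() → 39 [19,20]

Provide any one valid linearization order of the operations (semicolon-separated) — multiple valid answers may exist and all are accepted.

step 1: op1 push(80) — stack <80>
step 2: op3 pop() → 80 — stack <>
step 3: op4 pop() → empty — stack <>
step 4: op2 push(22) — stack <22>
step 5: op5 pop() → 22 — stack <>
step 6: op6 push(55) — stack <55>
step 7: op7 push(89) — stack <55,89>
step 8: op8 push(11) — stack <55,89,11>
step 9: op9 push(39) — stack <55,89,11,39>
step 10: op10 pop() → 39 — stack <55,89,11>

op1; op3; op4; op2; op5; op6; op7; op8; op9; op10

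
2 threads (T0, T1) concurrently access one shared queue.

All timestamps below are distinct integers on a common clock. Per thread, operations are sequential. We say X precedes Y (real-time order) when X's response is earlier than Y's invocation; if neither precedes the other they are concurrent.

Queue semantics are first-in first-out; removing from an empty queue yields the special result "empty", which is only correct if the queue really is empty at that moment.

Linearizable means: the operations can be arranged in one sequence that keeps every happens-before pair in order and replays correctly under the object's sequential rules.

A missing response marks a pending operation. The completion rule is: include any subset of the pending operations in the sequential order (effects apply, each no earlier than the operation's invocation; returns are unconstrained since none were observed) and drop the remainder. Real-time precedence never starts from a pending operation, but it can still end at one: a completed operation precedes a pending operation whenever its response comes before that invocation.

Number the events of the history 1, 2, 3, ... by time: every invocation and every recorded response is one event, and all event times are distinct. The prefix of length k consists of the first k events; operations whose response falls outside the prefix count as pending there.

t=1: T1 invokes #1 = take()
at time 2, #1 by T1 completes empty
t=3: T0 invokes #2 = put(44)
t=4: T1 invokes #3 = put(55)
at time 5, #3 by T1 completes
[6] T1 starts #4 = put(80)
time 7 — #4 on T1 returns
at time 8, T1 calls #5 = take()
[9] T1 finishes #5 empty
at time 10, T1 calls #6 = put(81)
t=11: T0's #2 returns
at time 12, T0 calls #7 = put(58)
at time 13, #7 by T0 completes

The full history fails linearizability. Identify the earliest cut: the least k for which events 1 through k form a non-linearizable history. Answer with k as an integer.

9

one valid order for events 1..8 is #1, #2, #3, #4:
1. #1 take() → empty, leaving queue <>
2. #2 put(44) (pending, included), leaving queue <44>
3. #3 put(55), leaving queue <44,55>
4. #4 put(80), leaving queue <44,55,80>
event 9 — #5's response, time 9 — after it, nothing linearizes
completion choices over the 1 pending operation (#2) were checked; none helps
take #1, #3, #4, #5 (pending dropped): step 4 already fails, because #5 take() → empty cannot occur there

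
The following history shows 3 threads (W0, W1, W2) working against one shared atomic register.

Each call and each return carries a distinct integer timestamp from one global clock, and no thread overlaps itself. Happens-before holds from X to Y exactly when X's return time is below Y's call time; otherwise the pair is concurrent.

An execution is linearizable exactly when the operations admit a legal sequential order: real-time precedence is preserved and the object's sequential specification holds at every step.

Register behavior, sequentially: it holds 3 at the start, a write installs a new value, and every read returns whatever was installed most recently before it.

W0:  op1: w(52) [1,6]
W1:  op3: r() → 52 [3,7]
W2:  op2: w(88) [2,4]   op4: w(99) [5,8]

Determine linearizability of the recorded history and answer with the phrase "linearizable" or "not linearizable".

witness order: op1, op3, op2, op4
step 1: op1 w(52) — value 52
step 2: op3 r() → 52 — value 52
step 3: op2 w(88) — value 88
step 4: op4 w(99) — value 99

linearizable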